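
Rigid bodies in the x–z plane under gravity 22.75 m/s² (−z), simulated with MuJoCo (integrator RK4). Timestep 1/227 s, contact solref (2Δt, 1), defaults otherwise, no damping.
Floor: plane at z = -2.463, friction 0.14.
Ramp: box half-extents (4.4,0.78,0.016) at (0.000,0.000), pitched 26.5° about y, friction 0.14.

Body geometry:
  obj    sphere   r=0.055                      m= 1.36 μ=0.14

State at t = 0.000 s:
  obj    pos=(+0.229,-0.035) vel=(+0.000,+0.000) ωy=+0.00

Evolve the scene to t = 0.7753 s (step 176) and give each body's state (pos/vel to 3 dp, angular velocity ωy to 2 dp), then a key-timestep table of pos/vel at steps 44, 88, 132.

State at t = 0.7753 s:
  obj    pos=(+2.194,-1.014) vel=(+5.068,-2.521) ωy=+100.36

Key-timestep trajectory:
   step    t(s)  obj.x    obj.z    obj.vx   obj.vz 
     44  0.1938   +0.352  -0.096  +1.270  -0.624
     88  0.3877   +0.720  -0.280  +2.524  -1.293
    132  0.5815   +1.334  -0.586  +3.805  -1.881


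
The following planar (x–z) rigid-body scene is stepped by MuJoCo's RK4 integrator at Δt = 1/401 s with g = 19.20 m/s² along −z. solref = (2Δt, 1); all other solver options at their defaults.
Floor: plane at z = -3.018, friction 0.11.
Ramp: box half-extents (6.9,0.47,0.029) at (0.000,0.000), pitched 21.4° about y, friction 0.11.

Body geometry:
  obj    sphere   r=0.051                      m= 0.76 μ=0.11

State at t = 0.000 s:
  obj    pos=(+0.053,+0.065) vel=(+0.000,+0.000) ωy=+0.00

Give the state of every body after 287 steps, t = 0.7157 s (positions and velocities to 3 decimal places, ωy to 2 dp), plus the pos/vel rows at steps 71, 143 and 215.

State at t = 0.7157 s:
  obj    pos=(+1.255,-0.406) vel=(+3.360,-1.314) ωy=+68.93

Key-timestep trajectory:
   step    t(s)  obj.x    obj.z    obj.vx   obj.vz 
     71  0.1771   +0.127  +0.036  +0.827  -0.343
    143  0.3566   +0.352  -0.052  +1.674  -0.656
    215  0.5362   +0.728  -0.199  +2.519  -0.979


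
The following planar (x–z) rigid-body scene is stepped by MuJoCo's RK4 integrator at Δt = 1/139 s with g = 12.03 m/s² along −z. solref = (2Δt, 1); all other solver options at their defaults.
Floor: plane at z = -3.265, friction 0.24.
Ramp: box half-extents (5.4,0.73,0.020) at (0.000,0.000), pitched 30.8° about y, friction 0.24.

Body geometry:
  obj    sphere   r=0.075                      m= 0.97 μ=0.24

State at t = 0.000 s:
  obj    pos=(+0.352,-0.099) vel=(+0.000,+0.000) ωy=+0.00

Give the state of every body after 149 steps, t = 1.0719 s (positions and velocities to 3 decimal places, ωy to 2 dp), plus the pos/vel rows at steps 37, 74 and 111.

State at t = 1.0719 s:
  obj    pos=(+2.524,-1.394) vel=(+4.052,-2.415) ωy=+62.86

Key-timestep trajectory:
   step    t(s)  obj.x    obj.z    obj.vx   obj.vz 
     37  0.2662   +0.486  -0.179  +1.006  -0.600
     74  0.5324   +0.888  -0.419  +2.012  -1.200
    111  0.7986   +1.557  -0.818  +3.018  -1.799


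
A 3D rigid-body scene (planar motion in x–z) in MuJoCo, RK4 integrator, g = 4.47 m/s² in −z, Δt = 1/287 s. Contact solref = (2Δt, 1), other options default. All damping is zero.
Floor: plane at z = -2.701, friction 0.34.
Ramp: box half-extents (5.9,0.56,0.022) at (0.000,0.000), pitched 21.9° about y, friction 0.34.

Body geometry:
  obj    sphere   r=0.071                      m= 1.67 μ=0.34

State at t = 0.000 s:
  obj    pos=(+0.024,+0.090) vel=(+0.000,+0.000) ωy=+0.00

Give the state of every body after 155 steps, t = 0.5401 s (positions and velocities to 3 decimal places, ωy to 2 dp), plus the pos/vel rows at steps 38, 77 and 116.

State at t = 0.5401 s:
  obj    pos=(+0.185,+0.026) vel=(+0.597,-0.240) ωy=+9.06

Key-timestep trajectory:
   step    t(s)  obj.x    obj.z    obj.vx   obj.vz 
     38  0.1324   +0.034  +0.087  +0.146  -0.059
     77  0.2683   +0.064  +0.075  +0.296  -0.119
    116  0.4042   +0.114  +0.054  +0.447  -0.180


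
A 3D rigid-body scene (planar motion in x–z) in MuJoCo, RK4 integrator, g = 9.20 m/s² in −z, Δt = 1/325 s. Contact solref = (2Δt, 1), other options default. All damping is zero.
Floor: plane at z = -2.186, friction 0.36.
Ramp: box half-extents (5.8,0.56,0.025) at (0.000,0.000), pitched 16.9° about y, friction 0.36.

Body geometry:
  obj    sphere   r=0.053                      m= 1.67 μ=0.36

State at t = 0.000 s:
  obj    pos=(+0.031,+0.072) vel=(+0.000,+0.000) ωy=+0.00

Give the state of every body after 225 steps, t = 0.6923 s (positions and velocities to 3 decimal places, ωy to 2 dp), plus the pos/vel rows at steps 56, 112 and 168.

State at t = 0.6923 s:
  obj    pos=(+0.469,-0.061) vel=(+1.265,-0.384) ωy=+24.95

Key-timestep trajectory:
   step    t(s)  obj.x    obj.z    obj.vx   obj.vz 
     56  0.1723   +0.058  +0.064  +0.315  -0.096
    112  0.3446   +0.140  +0.039  +0.630  -0.191
    168  0.5169   +0.275  -0.002  +0.945  -0.287


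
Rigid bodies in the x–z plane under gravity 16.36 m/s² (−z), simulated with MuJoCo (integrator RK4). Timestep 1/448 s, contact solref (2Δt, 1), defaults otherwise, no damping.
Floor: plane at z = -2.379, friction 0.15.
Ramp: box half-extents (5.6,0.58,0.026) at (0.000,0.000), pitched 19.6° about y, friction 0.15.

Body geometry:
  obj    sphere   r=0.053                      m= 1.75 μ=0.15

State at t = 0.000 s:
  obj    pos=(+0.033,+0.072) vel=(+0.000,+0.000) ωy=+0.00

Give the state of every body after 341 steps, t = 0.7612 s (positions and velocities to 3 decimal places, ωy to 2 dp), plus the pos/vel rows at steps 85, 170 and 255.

State at t = 0.7612 s:
  obj    pos=(+1.103,-0.309) vel=(+2.811,-1.001) ωy=+56.29

Key-timestep trajectory:
   step    t(s)  obj.x    obj.z    obj.vx   obj.vz 
     85  0.1897   +0.100  +0.048  +0.701  -0.250
    170  0.3795   +0.299  -0.023  +1.401  -0.499
    255  0.5692   +0.631  -0.141  +2.102  -0.749


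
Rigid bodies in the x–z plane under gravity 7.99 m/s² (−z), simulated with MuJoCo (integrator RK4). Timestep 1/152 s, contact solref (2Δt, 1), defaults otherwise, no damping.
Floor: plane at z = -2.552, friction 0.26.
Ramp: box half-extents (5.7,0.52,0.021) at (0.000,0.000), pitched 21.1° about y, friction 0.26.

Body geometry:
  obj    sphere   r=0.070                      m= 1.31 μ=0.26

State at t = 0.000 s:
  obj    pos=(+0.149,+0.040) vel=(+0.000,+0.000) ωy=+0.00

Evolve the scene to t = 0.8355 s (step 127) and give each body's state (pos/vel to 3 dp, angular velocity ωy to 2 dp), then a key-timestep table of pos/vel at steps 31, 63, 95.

State at t = 0.8355 s:
  obj    pos=(+0.818,-0.218) vel=(+1.602,-0.618) ωy=+24.52

Key-timestep trajectory:
   step    t(s)  obj.x    obj.z    obj.vx   obj.vz 
     31  0.2039   +0.189  +0.025  +0.391  -0.151
     63  0.4145   +0.314  -0.024  +0.795  -0.307
     95  0.6250   +0.523  -0.104  +1.198  -0.462


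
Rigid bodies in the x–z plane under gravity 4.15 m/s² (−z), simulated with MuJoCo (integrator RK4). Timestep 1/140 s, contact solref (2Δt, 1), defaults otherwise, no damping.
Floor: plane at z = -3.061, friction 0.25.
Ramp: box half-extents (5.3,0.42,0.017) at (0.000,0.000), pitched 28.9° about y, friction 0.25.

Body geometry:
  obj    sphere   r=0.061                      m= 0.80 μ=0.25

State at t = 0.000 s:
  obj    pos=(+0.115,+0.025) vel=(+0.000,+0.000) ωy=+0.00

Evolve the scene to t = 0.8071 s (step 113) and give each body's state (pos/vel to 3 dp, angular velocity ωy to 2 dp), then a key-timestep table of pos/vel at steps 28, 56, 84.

State at t = 0.8071 s:
  obj    pos=(+0.524,-0.200) vel=(+1.012,-0.559) ωy=+18.95

Key-timestep trajectory:
   step    t(s)  obj.x    obj.z    obj.vx   obj.vz 
     28  0.2000   +0.140  +0.012  +0.251  -0.139
     56  0.4000   +0.216  -0.030  +0.502  -0.277
     84  0.6000   +0.341  -0.099  +0.753  -0.415


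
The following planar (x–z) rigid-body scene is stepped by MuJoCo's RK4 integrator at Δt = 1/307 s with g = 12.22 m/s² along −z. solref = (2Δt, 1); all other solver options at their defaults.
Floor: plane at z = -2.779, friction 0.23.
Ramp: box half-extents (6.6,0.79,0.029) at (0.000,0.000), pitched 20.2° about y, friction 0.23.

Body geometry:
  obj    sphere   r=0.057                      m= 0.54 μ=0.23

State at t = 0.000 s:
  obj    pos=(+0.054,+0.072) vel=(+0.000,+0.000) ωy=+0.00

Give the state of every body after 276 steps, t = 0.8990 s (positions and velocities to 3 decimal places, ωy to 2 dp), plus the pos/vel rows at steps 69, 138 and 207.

State at t = 0.8990 s:
  obj    pos=(+1.197,-0.349) vel=(+2.543,-0.936) ωy=+47.53

Key-timestep trajectory:
   step    t(s)  obj.x    obj.z    obj.vx   obj.vz 
     69  0.2248   +0.125  +0.045  +0.636  -0.234
    138  0.4495   +0.340  -0.033  +1.272  -0.468
    207  0.6743   +0.697  -0.165  +1.907  -0.702


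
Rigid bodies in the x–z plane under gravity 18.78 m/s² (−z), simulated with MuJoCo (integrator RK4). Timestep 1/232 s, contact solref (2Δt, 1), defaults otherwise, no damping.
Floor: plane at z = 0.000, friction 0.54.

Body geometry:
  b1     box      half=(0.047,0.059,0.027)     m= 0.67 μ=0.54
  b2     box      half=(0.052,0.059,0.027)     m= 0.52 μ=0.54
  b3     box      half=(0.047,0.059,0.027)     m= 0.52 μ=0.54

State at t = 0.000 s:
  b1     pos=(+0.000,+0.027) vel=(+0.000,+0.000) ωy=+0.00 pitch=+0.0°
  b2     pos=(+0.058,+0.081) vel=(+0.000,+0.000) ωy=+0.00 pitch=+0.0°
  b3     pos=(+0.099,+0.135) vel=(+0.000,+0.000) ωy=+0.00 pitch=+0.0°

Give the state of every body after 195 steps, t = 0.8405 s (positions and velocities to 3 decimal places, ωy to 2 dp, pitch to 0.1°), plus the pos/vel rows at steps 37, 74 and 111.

State at t = 0.8405 s:
  b1     pos=(+0.000,+0.027) vel=(+0.000,+0.000) ωy=+0.00 pitch=+0.0°
  b2     pos=(+0.110,+0.052) vel=(+0.000,+0.000) ωy=+0.00 pitch=+90.0°
  b3     pos=(+0.183,+0.047) vel=(+0.000,+0.000) ωy=+0.00 pitch=+90.0°

Key-timestep trajectory:
   step    t(s)  b1.x    b1.z    b1.vx   b1.vz   b2.x    b2.z    b2.vx   b2.vz   b3.x    b3.z    b3.vx   b3.vz 
     37  0.1595   +0.000  +0.027  +0.000  +0.000   +0.089  +0.058  +0.351  +0.005   +0.164  +0.052  +0.480  +0.113
     74  0.3190   +0.000  +0.027  +0.000  +0.000   +0.123  +0.057  -0.065  -0.016   +0.200  +0.053  -0.049  -0.010
    111  0.4784   +0.000  +0.027  +0.000  +0.000   +0.111  +0.052  +0.087  +0.047   +0.180  +0.049  +0.151  -0.073


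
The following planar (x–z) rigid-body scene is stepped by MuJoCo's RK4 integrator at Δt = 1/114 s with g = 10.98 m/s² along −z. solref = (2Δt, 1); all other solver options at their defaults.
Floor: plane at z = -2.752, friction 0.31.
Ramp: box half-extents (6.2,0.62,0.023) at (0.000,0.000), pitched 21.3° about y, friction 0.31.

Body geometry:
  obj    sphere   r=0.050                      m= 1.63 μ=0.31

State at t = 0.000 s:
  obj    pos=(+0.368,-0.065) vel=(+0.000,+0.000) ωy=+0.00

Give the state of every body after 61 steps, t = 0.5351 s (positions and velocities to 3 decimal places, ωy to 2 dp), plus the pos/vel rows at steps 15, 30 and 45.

State at t = 0.5351 s:
  obj    pos=(+0.748,-0.213) vel=(+1.420,-0.554) ωy=+30.47

Key-timestep trajectory:
   step    t(s)  obj.x    obj.z    obj.vx   obj.vz 
     15  0.1316   +0.391  -0.074  +0.350  -0.136
     30  0.2632   +0.460  -0.101  +0.699  -0.272
     45  0.3947   +0.575  -0.146  +1.048  -0.409


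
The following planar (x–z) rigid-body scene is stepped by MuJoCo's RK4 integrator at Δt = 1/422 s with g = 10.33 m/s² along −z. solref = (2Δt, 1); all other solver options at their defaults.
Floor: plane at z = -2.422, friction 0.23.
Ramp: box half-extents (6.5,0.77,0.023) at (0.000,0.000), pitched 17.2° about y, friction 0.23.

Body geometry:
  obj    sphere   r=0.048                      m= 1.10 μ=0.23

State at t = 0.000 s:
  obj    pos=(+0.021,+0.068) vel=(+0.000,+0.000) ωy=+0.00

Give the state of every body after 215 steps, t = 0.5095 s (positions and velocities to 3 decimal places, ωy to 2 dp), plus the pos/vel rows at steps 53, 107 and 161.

State at t = 0.5095 s:
  obj    pos=(+0.292,-0.016) vel=(+1.062,-0.329) ωy=+23.16

Key-timestep trajectory:
   step    t(s)  obj.x    obj.z    obj.vx   obj.vz 
     53  0.1256   +0.037  +0.063  +0.262  -0.081
    107  0.2536   +0.088  +0.047  +0.529  -0.164
    161  0.3815   +0.173  +0.021  +0.795  -0.246


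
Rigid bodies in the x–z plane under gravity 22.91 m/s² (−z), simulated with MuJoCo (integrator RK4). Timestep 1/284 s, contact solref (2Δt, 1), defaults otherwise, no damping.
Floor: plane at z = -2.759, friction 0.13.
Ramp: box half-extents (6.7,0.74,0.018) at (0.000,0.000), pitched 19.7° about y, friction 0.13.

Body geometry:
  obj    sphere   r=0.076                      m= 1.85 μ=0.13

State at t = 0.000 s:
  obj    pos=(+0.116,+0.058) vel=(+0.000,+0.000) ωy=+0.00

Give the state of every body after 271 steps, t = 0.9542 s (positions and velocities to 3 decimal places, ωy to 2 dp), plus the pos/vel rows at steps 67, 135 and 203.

State at t = 0.9542 s:
  obj    pos=(+2.481,-0.788) vel=(+4.956,-1.775) ωy=+69.25

Key-timestep trajectory:
   step    t(s)  obj.x    obj.z    obj.vx   obj.vz 
     67  0.2359   +0.261  +0.006  +1.226  -0.439
    135  0.4754   +0.703  -0.152  +2.469  -0.884
    203  0.7148   +1.443  -0.417  +3.713  -1.329


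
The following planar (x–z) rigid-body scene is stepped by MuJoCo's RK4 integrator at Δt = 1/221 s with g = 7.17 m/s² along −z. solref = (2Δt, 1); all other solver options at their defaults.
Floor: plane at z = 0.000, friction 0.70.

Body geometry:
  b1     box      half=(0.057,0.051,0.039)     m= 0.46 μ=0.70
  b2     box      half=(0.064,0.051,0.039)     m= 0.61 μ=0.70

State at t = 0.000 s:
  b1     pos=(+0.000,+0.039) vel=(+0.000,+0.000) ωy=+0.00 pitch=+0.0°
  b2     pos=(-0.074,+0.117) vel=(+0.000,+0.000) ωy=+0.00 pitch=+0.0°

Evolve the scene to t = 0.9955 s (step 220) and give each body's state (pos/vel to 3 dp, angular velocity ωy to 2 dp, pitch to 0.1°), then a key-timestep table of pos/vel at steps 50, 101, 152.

State at t = 0.9955 s:
  b1     pos=(+0.000,+0.039) vel=(+0.000,+0.000) ωy=+0.00 pitch=+0.0°
  b2     pos=(-0.138,+0.064) vel=(+0.000,+0.000) ωy=+0.00 pitch=-90.0°

Key-timestep trajectory:
   step    t(s)  b1.x    b1.z    b1.vx   b1.vz   b2.x    b2.z    b2.vx   b2.vz 
     50  0.2262   +0.000  +0.039  +0.000  +0.000   -0.103  +0.077  -0.194  -0.624
    101  0.4570   +0.000  +0.039  +0.000  +0.000   -0.155  +0.072  -0.019  +0.006
    152  0.6878   +0.000  +0.039  +0.000  +0.000   -0.133  +0.067  -0.008  -0.003


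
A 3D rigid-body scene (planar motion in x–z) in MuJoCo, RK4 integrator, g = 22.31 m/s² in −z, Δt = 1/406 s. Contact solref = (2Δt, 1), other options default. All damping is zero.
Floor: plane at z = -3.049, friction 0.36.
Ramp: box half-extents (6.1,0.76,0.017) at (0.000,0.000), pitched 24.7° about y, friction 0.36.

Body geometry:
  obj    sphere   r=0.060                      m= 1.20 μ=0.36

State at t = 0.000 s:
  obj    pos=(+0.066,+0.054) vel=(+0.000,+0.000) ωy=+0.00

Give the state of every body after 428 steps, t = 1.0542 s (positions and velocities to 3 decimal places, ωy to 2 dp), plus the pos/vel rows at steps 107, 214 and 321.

State at t = 1.0542 s:
  obj    pos=(+3.428,-1.492) vel=(+6.378,-2.933) ωy=+116.99

Key-timestep trajectory:
   step    t(s)  obj.x    obj.z    obj.vx   obj.vz 
    107  0.2635   +0.276  -0.042  +1.595  -0.733
    214  0.5271   +0.907  -0.332  +3.189  -1.467
    321  0.7906   +1.957  -0.815  +4.783  -2.200


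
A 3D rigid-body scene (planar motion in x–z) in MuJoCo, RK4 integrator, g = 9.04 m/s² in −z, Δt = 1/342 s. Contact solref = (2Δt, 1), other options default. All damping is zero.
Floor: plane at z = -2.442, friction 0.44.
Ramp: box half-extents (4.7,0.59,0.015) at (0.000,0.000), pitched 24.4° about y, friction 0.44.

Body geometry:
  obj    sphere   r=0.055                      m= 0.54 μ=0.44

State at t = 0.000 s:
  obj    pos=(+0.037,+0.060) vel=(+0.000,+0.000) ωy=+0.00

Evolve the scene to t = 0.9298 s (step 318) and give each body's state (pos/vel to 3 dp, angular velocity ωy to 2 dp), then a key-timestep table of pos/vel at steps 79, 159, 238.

State at t = 0.9298 s:
  obj    pos=(+1.087,-0.416) vel=(+2.259,-1.025) ωy=+45.09

Key-timestep trajectory:
   step    t(s)  obj.x    obj.z    obj.vx   obj.vz 
     79  0.2310   +0.102  +0.031  +0.561  -0.255
    159  0.4649   +0.300  -0.059  +1.129  -0.512
    238  0.6959   +0.625  -0.207  +1.691  -0.767


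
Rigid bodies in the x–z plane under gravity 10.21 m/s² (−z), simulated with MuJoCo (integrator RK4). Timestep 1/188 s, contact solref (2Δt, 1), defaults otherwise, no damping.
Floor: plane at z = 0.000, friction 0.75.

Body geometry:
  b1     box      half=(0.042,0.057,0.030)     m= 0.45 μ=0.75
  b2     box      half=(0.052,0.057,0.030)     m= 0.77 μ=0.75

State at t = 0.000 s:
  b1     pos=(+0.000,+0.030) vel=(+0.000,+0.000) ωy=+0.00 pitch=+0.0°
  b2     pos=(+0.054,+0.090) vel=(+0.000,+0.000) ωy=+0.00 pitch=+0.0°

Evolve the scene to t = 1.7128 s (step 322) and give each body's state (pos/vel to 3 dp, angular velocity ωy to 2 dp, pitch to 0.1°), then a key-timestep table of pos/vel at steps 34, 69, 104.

State at t = 1.7128 s:
  b1     pos=(+0.000,+0.030) vel=(+0.000,+0.000) ωy=+0.00 pitch=+0.0°
  b2     pos=(+0.105,+0.052) vel=(+0.000,+0.000) ωy=+0.00 pitch=+90.0°

Key-timestep trajectory:
   step    t(s)  b1.x    b1.z    b1.vx   b1.vz   b2.x    b2.z    b2.vx   b2.vz 
     34  0.1809   +0.000  +0.030  +0.000  +0.000   +0.079  +0.058  +0.293  -0.146
     69  0.3670   +0.000  +0.030  +0.000  +0.000   +0.120  +0.058  +0.003  +0.000
    104  0.5532   +0.000  +0.030  +0.000  +0.000   +0.102  +0.054  +0.060  -0.028


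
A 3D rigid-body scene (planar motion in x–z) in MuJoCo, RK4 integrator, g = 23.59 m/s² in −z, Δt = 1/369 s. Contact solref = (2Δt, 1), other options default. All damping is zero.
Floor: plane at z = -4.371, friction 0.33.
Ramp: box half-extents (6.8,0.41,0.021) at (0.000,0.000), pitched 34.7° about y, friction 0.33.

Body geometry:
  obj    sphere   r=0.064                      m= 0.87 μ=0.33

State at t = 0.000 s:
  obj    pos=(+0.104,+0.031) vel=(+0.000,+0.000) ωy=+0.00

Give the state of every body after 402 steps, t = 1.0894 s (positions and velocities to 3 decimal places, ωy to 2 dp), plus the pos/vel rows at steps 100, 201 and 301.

State at t = 1.0894 s:
  obj    pos=(+4.784,-3.210) vel=(+8.592,-5.949) ωy=+163.27

Key-timestep trajectory:
   step    t(s)  obj.x    obj.z    obj.vx   obj.vz 
    100  0.2710   +0.394  -0.169  +2.137  -1.480
    201  0.5447   +1.274  -0.779  +4.296  -2.975
    301  0.8157   +2.728  -1.786  +6.433  -4.455


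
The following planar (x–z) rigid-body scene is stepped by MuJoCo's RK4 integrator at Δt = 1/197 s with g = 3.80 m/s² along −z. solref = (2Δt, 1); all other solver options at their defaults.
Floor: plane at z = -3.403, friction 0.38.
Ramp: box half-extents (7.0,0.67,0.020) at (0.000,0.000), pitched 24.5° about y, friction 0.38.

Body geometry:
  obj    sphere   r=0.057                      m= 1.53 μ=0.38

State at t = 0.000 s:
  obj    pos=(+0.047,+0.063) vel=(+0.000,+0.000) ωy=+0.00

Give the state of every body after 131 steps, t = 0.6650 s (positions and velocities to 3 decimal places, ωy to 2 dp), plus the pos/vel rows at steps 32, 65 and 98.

State at t = 0.6650 s:
  obj    pos=(+0.274,-0.040) vel=(+0.681,-0.310) ωy=+13.13

Key-timestep trajectory:
   step    t(s)  obj.x    obj.z    obj.vx   obj.vz 
     32  0.1624   +0.061  +0.057  +0.166  -0.076
     65  0.3299   +0.103  +0.038  +0.338  -0.154
     98  0.4975   +0.174  +0.005  +0.510  -0.232


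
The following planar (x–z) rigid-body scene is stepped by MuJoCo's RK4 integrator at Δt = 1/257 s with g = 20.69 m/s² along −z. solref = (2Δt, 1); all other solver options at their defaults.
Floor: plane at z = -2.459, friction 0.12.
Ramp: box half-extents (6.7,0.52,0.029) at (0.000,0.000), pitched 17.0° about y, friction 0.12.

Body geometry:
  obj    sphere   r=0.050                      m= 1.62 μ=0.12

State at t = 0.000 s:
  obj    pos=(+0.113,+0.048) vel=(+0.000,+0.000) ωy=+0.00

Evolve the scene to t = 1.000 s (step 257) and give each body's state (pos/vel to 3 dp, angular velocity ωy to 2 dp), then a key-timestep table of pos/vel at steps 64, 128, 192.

State at t = 1.000 s:
  obj    pos=(+2.179,-0.584) vel=(+4.132,-1.263) ωy=+86.40

Key-timestep trajectory:
   step    t(s)  obj.x    obj.z    obj.vx   obj.vz 
     64  0.2490   +0.241  +0.009  +1.029  -0.315
    128  0.4981   +0.626  -0.109  +2.058  -0.629
    192  0.7471   +1.266  -0.305  +3.087  -0.944


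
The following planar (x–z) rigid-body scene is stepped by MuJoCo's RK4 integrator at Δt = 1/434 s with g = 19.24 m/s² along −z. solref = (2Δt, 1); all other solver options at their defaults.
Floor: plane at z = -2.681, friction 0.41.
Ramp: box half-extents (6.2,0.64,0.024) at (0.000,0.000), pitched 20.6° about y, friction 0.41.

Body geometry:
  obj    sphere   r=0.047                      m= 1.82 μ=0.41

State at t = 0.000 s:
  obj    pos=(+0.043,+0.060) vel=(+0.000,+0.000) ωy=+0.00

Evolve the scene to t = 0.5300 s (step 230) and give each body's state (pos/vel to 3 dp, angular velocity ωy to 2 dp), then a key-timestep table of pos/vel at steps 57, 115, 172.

State at t = 0.5300 s:
  obj    pos=(+0.679,-0.179) vel=(+2.399,-0.902) ωy=+54.51

Key-timestep trajectory:
   step    t(s)  obj.x    obj.z    obj.vx   obj.vz 
     57  0.1313   +0.082  +0.045  +0.595  -0.223
    115  0.2650   +0.202  +0.000  +1.199  -0.451
    172  0.3963   +0.398  -0.074  +1.794  -0.674


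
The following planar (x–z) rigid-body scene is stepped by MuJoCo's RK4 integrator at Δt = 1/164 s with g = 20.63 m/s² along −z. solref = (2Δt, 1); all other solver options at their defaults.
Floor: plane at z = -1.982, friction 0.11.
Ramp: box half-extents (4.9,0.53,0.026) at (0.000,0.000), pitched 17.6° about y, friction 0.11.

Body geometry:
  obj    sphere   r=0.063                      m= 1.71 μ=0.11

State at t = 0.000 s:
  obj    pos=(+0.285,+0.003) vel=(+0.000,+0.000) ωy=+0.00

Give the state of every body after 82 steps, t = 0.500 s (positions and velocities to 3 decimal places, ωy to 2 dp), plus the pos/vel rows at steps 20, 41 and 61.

State at t = 0.500 s:
  obj    pos=(+0.816,-0.166) vel=(+2.124,-0.674) ωy=+35.34

Key-timestep trajectory:
   step    t(s)  obj.x    obj.z    obj.vx   obj.vz 
     20  0.1220   +0.317  -0.007  +0.518  -0.164
     41  0.2500   +0.418  -0.039  +1.062  -0.337
     61  0.3720   +0.579  -0.090  +1.580  -0.501


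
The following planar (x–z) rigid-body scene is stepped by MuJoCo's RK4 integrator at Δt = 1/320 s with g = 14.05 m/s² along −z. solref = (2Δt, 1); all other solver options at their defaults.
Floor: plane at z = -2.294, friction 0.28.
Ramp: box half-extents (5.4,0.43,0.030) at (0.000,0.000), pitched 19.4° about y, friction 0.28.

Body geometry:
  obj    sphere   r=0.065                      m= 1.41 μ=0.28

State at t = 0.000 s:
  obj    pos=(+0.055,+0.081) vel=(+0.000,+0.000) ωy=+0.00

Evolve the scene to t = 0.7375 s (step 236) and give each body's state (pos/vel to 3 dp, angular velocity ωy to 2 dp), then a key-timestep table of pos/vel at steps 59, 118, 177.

State at t = 0.7375 s:
  obj    pos=(+0.910,-0.220) vel=(+2.319,-0.817) ωy=+37.82

Key-timestep trajectory:
   step    t(s)  obj.x    obj.z    obj.vx   obj.vz 
     59  0.1844   +0.109  +0.062  +0.580  -0.204
    118  0.3688   +0.269  +0.006  +1.160  -0.408
    177  0.5531   +0.536  -0.088  +1.739  -0.612


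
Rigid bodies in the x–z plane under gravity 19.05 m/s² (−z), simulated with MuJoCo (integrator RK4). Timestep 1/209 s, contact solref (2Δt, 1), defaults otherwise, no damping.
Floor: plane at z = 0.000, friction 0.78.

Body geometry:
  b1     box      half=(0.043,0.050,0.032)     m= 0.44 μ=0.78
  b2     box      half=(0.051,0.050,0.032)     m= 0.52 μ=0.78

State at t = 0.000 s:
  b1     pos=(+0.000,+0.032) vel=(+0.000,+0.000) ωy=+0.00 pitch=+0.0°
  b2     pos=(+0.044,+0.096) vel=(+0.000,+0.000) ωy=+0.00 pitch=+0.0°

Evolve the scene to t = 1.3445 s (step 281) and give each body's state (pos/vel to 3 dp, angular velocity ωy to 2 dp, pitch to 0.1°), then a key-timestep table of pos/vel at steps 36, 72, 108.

State at t = 1.3445 s:
  b1     pos=(+0.000,+0.032) vel=(+0.000,+0.000) ωy=+0.00 pitch=+0.0°
  b2     pos=(+0.088,+0.051) vel=(+0.000,+0.000) ωy=+0.00 pitch=+90.0°

Key-timestep trajectory:
   step    t(s)  b1.x    b1.z    b1.vx   b1.vz   b2.x    b2.z    b2.vx   b2.vz 
     36  0.1722   +0.000  +0.032  -0.001  +0.000   +0.053  +0.094  +0.154  -0.047
     72  0.3445   +0.000  +0.032  +0.000  +0.000   +0.103  +0.058  +0.172  +0.054
    108  0.5167   +0.000  +0.032  +0.000  +0.000   +0.087  +0.051  -0.243  +0.027


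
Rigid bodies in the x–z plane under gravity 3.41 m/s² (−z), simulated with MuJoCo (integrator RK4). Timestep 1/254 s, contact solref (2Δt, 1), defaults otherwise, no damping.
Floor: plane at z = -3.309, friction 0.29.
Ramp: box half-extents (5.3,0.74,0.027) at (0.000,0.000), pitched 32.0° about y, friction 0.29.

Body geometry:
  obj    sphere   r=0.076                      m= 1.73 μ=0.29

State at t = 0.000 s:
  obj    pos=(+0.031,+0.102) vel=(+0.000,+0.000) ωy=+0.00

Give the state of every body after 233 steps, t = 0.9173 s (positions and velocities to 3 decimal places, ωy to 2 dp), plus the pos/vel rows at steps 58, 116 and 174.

State at t = 0.9173 s:
  obj    pos=(+0.492,-0.186) vel=(+1.004,-0.627) ωy=+15.58

Key-timestep trajectory:
   step    t(s)  obj.x    obj.z    obj.vx   obj.vz 
     58  0.2283   +0.060  +0.084  +0.250  -0.156
    116  0.4567   +0.145  +0.031  +0.500  -0.312
    174  0.6850   +0.288  -0.058  +0.750  -0.469


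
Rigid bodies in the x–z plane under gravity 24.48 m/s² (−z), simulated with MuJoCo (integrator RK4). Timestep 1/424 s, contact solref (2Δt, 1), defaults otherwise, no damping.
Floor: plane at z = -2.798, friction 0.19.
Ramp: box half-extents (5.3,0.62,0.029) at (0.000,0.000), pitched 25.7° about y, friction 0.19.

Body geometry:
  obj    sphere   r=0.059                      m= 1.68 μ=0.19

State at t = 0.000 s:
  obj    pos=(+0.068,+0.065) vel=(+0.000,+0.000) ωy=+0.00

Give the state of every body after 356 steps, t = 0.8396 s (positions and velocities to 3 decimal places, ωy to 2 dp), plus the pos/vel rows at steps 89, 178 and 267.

State at t = 0.8396 s:
  obj    pos=(+2.477,-1.094) vel=(+5.737,-2.761) ωy=+107.90

Key-timestep trajectory:
   step    t(s)  obj.x    obj.z    obj.vx   obj.vz 
     89  0.2099   +0.219  -0.008  +1.435  -0.690
    178  0.4198   +0.670  -0.225  +2.869  -1.381
    267  0.6297   +1.423  -0.587  +4.303  -2.071


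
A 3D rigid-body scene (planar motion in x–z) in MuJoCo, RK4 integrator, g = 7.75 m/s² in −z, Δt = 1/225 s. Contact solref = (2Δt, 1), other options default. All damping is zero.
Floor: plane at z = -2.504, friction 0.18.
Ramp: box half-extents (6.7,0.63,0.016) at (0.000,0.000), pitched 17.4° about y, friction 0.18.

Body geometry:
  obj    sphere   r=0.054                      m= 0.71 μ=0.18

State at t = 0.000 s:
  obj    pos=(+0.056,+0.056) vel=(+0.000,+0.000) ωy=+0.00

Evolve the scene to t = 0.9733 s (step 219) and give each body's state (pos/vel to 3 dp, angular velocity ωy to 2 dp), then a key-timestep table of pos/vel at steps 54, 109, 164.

State at t = 0.9733 s:
  obj    pos=(+0.804,-0.179) vel=(+1.538,-0.482) ωy=+29.83

Key-timestep trajectory:
   step    t(s)  obj.x    obj.z    obj.vx   obj.vz 
     54  0.2400   +0.101  +0.042  +0.379  -0.119
    109  0.4844   +0.241  -0.002  +0.765  -0.240
    164  0.7289   +0.476  -0.076  +1.151  -0.361


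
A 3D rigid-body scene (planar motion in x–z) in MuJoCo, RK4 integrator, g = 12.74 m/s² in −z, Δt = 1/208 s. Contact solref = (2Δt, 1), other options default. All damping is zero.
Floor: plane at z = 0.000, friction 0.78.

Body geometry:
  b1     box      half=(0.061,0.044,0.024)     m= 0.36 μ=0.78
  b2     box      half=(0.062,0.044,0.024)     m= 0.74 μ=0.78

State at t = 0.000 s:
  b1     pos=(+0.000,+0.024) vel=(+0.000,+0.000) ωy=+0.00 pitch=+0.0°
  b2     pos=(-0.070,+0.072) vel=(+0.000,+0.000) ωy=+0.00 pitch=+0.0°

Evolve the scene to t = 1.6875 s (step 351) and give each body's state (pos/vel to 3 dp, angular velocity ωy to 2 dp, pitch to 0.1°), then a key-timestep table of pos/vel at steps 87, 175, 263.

State at t = 1.6875 s:
  b1     pos=(+0.002,+0.024) vel=(+0.001,+0.000) ωy=+0.00 pitch=+0.0°
  b2     pos=(-0.083,+0.059) vel=(+0.000,-0.001) ωy=+0.02 pitch=-41.7°

Key-timestep trajectory:
   step    t(s)  b1.x    b1.z    b1.vx   b1.vz   b2.x    b2.z    b2.vx   b2.vz 
     87  0.4183   +0.000  +0.024  +0.001  +0.000   -0.083  +0.060  +0.000  -0.001
    175  0.8413   +0.001  +0.024  +0.001  +0.000   -0.083  +0.060  +0.000  -0.001
    263  1.2644   +0.001  +0.024  +0.001  +0.000   -0.083  +0.059  +0.000  -0.001


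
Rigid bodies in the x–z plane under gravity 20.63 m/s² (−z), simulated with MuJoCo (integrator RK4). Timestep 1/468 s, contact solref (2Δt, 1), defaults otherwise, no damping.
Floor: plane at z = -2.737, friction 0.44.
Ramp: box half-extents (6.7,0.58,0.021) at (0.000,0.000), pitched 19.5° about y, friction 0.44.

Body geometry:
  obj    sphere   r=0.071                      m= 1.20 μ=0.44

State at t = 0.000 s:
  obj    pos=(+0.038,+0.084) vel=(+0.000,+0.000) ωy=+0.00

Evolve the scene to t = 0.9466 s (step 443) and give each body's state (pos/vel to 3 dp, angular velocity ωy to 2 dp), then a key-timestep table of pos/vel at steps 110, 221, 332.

State at t = 0.9466 s:
  obj    pos=(+2.115,-0.652) vel=(+4.389,-1.554) ωy=+65.57

Key-timestep trajectory:
   step    t(s)  obj.x    obj.z    obj.vx   obj.vz 
    110  0.2350   +0.166  +0.039  +1.090  -0.386
    221  0.4722   +0.555  -0.099  +2.190  -0.775
    332  0.7094   +1.205  -0.329  +3.289  -1.165


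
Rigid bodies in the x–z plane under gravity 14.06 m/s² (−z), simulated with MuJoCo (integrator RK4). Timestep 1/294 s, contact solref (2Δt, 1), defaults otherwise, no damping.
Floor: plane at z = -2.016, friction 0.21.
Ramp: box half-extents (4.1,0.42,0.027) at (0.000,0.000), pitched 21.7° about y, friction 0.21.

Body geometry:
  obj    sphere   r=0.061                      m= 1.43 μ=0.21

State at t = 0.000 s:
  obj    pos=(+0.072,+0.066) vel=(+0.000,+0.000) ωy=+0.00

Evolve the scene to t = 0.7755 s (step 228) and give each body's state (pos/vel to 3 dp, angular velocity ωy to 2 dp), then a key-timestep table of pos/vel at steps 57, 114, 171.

State at t = 0.7755 s:
  obj    pos=(+1.110,-0.347) vel=(+2.676,-1.065) ωy=+47.20

Key-timestep trajectory:
   step    t(s)  obj.x    obj.z    obj.vx   obj.vz 
     57  0.1939   +0.137  +0.040  +0.669  -0.266
    114  0.3878   +0.331  -0.037  +1.338  -0.532
    171  0.5816   +0.656  -0.166  +2.007  -0.799


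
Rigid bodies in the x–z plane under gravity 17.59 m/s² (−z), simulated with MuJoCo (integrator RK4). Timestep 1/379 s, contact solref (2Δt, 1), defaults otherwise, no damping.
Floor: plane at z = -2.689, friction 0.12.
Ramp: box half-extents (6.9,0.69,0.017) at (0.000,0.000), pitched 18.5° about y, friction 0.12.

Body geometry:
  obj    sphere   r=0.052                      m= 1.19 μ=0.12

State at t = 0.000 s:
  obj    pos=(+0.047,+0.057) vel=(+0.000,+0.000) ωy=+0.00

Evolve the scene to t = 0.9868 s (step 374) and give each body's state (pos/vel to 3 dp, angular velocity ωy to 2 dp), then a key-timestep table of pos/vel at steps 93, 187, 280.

State at t = 0.9868 s:
  obj    pos=(+1.888,-0.559) vel=(+3.731,-1.248) ωy=+75.65

Key-timestep trajectory:
   step    t(s)  obj.x    obj.z    obj.vx   obj.vz 
     93  0.2454   +0.161  +0.019  +0.928  -0.310
    187  0.4934   +0.507  -0.097  +1.866  -0.624
    280  0.7388   +1.079  -0.288  +2.793  -0.935


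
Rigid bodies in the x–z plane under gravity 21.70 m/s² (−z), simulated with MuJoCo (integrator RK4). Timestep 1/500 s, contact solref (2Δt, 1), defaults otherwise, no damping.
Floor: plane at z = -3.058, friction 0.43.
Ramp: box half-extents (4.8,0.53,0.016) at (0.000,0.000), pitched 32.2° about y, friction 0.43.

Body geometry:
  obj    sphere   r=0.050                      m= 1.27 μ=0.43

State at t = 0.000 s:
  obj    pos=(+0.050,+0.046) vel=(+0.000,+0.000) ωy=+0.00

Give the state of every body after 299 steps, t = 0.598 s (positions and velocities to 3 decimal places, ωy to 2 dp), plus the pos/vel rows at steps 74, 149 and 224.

State at t = 0.598 s:
  obj    pos=(+1.300,-0.741) vel=(+4.180,-2.632) ωy=+98.77

Key-timestep trajectory:
   step    t(s)  obj.x    obj.z    obj.vx   obj.vz 
     74  0.1480   +0.127  -0.002  +1.035  -0.651
    149  0.2980   +0.361  -0.149  +2.083  -1.312
    224  0.4480   +0.752  -0.395  +3.131  -1.972


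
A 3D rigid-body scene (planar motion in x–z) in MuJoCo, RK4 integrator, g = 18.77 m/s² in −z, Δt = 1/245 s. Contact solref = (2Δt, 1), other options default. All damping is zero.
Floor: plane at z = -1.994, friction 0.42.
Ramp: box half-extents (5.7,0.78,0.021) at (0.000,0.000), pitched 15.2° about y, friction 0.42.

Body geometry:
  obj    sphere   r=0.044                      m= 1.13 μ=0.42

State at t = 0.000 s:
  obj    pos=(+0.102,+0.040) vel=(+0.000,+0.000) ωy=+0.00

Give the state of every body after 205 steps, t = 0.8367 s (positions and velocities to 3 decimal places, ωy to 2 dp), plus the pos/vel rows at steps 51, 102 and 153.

State at t = 0.8367 s:
  obj    pos=(+1.289,-0.283) vel=(+2.838,-0.771) ωy=+66.84

Key-timestep trajectory:
   step    t(s)  obj.x    obj.z    obj.vx   obj.vz 
     51  0.2082   +0.175  +0.020  +0.706  -0.192
    102  0.4163   +0.396  -0.040  +1.412  -0.384
    153  0.6245   +0.763  -0.140  +2.118  -0.576


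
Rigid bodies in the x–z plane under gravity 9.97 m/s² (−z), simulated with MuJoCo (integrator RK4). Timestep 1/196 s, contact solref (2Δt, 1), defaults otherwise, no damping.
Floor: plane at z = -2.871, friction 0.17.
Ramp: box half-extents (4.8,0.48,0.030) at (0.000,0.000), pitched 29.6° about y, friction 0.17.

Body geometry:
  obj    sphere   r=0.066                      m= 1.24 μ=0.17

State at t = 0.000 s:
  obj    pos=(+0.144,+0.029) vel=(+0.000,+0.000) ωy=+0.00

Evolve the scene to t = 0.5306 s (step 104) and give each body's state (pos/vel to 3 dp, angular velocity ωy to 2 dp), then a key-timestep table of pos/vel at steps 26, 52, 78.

State at t = 0.5306 s:
  obj    pos=(+0.575,-0.216) vel=(+1.623,-0.922) ωy=+28.26

Key-timestep trajectory:
   step    t(s)  obj.x    obj.z    obj.vx   obj.vz 
     26  0.1327   +0.171  +0.013  +0.406  -0.231
     52  0.2653   +0.252  -0.033  +0.812  -0.461
     78  0.3980   +0.386  -0.109  +1.217  -0.692


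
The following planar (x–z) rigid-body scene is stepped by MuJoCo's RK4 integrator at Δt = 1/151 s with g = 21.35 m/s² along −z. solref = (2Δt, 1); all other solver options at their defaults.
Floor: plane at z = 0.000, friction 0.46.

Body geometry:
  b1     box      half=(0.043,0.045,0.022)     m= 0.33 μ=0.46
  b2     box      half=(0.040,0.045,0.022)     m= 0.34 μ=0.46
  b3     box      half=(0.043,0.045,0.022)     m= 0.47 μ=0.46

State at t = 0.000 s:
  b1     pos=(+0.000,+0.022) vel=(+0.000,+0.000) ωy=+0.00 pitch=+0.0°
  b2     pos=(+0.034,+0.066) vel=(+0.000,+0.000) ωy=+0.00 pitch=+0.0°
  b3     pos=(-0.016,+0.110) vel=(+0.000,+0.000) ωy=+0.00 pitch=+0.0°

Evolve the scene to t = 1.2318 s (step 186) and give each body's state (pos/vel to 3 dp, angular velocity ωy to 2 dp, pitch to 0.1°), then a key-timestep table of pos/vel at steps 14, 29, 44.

State at t = 1.2318 s:
  b1     pos=(+0.000,+0.022) vel=(+0.000,+0.000) ωy=+0.00 pitch=+0.0°
  b2     pos=(+0.034,+0.066) vel=(+0.000,+0.000) ωy=+0.00 pitch=+0.1°
  b3     pos=(-0.115,+0.022) vel=(+0.000,+0.000) ωy=+0.00 pitch=+180.0°

Key-timestep trajectory:
   step    t(s)  b1.x    b1.z    b1.vx   b1.vz   b2.x    b2.z    b2.vx   b2.vz   b3.x    b3.z    b3.vx   b3.vz 
     14  0.0927   +0.000  +0.022  +0.000  +0.001   +0.034  +0.066  +0.001  +0.002   -0.030  +0.095  -0.260  -0.552
     29  0.1921   +0.000  +0.022  +0.001  +0.000   +0.034  +0.066  +0.001  +0.000   -0.066  +0.084  -0.516  -0.272
     44  0.2914   +0.000  +0.022  +0.000  +0.000   +0.034  +0.066  +0.000  +0.000   -0.116  +0.019  -0.009  +0.118


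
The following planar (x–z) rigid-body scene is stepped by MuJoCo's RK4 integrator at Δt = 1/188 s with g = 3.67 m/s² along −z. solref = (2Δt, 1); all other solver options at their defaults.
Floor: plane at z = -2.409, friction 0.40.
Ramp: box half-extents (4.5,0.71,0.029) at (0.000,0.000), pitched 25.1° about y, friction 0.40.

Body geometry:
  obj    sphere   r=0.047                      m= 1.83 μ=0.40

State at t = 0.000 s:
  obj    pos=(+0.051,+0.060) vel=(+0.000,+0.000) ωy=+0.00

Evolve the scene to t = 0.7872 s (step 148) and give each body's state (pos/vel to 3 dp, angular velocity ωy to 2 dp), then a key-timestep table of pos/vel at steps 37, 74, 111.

State at t = 0.7872 s:
  obj    pos=(+0.363,-0.086) vel=(+0.793,-0.371) ωy=+18.62

Key-timestep trajectory:
   step    t(s)  obj.x    obj.z    obj.vx   obj.vz 
     37  0.1968   +0.071  +0.051  +0.198  -0.093
     74  0.3936   +0.129  +0.023  +0.396  -0.186
    111  0.5904   +0.227  -0.022  +0.595  -0.279


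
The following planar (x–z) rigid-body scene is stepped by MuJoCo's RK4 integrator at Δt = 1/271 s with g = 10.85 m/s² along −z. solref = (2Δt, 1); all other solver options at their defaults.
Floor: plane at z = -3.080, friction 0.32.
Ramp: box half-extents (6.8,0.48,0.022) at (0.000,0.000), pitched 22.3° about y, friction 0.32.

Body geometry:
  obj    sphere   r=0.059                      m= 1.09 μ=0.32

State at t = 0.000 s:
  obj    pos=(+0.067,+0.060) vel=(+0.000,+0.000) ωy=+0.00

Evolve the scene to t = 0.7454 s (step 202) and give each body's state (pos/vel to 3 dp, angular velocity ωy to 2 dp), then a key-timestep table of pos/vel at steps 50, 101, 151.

State at t = 0.7454 s:
  obj    pos=(+0.823,-0.250) vel=(+2.028,-0.832) ωy=+37.15

Key-timestep trajectory:
   step    t(s)  obj.x    obj.z    obj.vx   obj.vz 
     50  0.1845   +0.113  +0.041  +0.502  -0.206
    101  0.3727   +0.256  -0.017  +1.014  -0.416
    151  0.5572   +0.489  -0.113  +1.516  -0.622


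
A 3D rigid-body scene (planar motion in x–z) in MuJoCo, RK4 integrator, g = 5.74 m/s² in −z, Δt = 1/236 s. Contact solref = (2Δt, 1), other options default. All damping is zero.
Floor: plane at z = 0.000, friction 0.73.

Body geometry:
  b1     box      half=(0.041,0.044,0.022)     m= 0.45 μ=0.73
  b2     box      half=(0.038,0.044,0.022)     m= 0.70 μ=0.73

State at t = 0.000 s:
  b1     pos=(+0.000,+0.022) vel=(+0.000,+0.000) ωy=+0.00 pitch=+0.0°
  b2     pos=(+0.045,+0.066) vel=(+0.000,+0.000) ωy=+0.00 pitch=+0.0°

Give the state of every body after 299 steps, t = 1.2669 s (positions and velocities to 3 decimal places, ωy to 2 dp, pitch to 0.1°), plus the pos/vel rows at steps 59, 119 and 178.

State at t = 1.2669 s:
  b1     pos=(+0.000,+0.022) vel=(+0.000,+0.000) ωy=+0.00 pitch=+0.0°
  b2     pos=(+0.079,+0.038) vel=(+0.000,+0.000) ωy=+0.00 pitch=+90.0°

Key-timestep trajectory:
   step    t(s)  b1.x    b1.z    b1.vx   b1.vz   b2.x    b2.z    b2.vx   b2.vz 
     59  0.2500   +0.000  +0.022  +0.000  +0.000   +0.063  +0.051  +0.140  -0.302
    119  0.5042   +0.000  +0.022  +0.000  +0.000   +0.093  +0.043  -0.014  -0.003
    178  0.7542   +0.000  +0.022  +0.000  +0.000   +0.076  +0.040  +0.042  -0.019


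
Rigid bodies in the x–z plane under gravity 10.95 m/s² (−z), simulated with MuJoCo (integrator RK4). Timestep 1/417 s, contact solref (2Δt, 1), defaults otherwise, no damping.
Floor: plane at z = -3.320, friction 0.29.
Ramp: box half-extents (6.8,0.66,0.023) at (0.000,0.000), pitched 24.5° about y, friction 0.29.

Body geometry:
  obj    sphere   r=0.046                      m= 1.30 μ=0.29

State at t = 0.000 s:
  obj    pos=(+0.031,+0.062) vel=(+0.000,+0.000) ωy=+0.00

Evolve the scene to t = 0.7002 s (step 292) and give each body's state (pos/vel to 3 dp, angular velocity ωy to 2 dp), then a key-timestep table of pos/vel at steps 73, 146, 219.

State at t = 0.7002 s:
  obj    pos=(+0.755,-0.268) vel=(+2.067,-0.942) ωy=+49.37

Key-timestep trajectory:
   step    t(s)  obj.x    obj.z    obj.vx   obj.vz 
     73  0.1751   +0.076  +0.041  +0.517  -0.235
    146  0.3501   +0.212  -0.021  +1.033  -0.471
    219  0.5252   +0.438  -0.124  +1.550  -0.706
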